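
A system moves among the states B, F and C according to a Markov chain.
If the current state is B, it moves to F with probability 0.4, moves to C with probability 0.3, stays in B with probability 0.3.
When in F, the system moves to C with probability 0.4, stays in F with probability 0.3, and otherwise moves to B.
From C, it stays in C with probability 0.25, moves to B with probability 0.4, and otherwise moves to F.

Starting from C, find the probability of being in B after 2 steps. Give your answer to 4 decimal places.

Sum over the intermediate state after 1 step:
P = P(C→B)·P(B→B) + P(C→F)·P(F→B) + P(C→C)·P(C→B)
  = 0.4×0.3 + 0.35×0.3 + 0.25×0.4
  = 0.1200 + 0.1050 + 0.1000 = 0.3250

0.3250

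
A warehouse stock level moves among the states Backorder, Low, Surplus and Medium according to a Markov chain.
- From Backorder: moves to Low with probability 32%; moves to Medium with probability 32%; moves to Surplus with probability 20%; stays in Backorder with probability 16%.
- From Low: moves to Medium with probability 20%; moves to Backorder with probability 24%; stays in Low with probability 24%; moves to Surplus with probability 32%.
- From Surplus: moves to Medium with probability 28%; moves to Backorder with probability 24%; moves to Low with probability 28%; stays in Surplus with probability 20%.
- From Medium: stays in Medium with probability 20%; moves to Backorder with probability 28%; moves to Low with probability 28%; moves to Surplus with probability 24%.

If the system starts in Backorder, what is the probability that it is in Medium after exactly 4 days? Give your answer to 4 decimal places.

Propagate the distribution vector 4 days from Backorder.
After 0 days: (1.0000, 0.0000, 0.0000, 0.0000)
After 1 day: (0.1600, 0.3200, 0.2000, 0.3200)
After 2 days: (0.2400, 0.2736, 0.2512, 0.2352)
After 3 days: (0.2302, 0.2787, 0.2422, 0.2489)
After 4 days: (0.2315, 0.2781, 0.2434, 0.2470)
P(in Medium after 4 days) = 0.2470

0.2470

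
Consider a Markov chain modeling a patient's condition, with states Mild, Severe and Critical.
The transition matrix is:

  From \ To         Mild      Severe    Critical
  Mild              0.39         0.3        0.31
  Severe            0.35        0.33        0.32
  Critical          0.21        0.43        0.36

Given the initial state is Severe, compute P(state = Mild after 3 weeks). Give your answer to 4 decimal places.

0.3167

Propagate the distribution vector 3 weeks from Severe.
After 0 weeks: (0.0000, 1.0000, 0.0000)
After 1 week: (0.3500, 0.3300, 0.3200)
After 2 weeks: (0.3192, 0.3515, 0.3293)
After 3 weeks: (0.3167, 0.3534, 0.3300)
P(in Mild after 3 weeks) = 0.3167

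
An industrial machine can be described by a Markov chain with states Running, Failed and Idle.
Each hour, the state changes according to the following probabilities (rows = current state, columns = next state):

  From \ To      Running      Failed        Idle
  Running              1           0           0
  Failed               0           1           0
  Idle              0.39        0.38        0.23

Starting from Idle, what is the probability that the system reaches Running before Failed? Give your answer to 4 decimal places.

Let h(s) be the probability of absorption at Running starting from transient state s. Then h(Running) = 1 and h(Failed) = 0. By first-step analysis:
h(Idle) = 0.39·1 + 0.38·0 + 0.23·h(Idle)
Solving: h(Idle) = 0.5065.
Starting from Idle, the probability is 0.5065.

0.5065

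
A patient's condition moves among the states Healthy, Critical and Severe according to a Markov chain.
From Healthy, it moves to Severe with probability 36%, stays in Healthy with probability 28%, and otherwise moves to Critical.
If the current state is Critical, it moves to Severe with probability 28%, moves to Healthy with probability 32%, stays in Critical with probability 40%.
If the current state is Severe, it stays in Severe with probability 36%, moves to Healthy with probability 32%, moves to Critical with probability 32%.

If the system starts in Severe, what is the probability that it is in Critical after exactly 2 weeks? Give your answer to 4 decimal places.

0.3584

Sum over the intermediate state after 1 week:
P = P(Severe→Healthy)·P(Healthy→Critical) + P(Severe→Critical)·P(Critical→Critical) + P(Severe→Severe)·P(Severe→Critical)
  = 0.32×0.36 + 0.32×0.4 + 0.36×0.32
  = 0.1152 + 0.1280 + 0.1152 = 0.3584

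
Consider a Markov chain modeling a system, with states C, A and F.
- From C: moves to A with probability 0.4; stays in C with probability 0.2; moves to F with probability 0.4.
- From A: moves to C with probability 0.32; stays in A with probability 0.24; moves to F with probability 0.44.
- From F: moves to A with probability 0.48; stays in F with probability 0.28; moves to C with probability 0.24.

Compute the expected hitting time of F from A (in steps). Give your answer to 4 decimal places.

Let t(s) be the expected number of steps to first reach F from state s, with t(F) = 0. Conditioning on the first step:
t(C) = 1 + 0.2·t(C) + 0.4·t(A)
t(A) = 1 + 0.32·t(C) + 0.24·t(A)
Solving: t(C) = 2.4167, t(A) = 2.3333.
Expected steps from A to F: 2.3333.

2.3333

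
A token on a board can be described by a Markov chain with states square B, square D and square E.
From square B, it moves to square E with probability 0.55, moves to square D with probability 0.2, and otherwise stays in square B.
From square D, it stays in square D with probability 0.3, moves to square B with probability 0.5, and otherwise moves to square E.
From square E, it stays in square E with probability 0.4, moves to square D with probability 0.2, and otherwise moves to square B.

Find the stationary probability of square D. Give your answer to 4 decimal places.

0.2222

Let the stationary distribution be π with π = πP and π_1 + π_2 + π_3 = 1.
π_1 = 0.25·π_1 + 0.5·π_2 + 0.4·π_3
π_2 = 0.2·π_1 + 0.3·π_2 + 0.2·π_3
Solving with the normalization constraint gives π = (0.3671, 0.2222, 0.4106).
So the stationary probability of square D is 0.2222.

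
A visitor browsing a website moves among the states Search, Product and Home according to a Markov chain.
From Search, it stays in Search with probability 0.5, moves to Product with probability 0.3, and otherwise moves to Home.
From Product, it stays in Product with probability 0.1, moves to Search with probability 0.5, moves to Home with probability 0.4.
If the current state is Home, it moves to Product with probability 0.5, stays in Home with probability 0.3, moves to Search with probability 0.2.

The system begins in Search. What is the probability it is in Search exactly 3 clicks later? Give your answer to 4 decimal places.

0.4160

Propagate the distribution vector 3 clicks from Search.
After 0 clicks: (1.0000, 0.0000, 0.0000)
After 1 click: (0.5000, 0.3000, 0.2000)
After 2 clicks: (0.4400, 0.2800, 0.2800)
After 3 clicks: (0.4160, 0.3000, 0.2840)
P(in Search after 3 clicks) = 0.4160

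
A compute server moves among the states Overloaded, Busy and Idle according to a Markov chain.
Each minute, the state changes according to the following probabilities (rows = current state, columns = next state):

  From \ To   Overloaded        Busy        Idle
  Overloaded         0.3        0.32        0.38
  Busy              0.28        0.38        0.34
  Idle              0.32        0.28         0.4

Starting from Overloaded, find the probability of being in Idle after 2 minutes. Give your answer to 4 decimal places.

0.3748

Sum over the intermediate state after 1 minute:
P = P(Overloaded→Overloaded)·P(Overloaded→Idle) + P(Overloaded→Busy)·P(Busy→Idle) + P(Overloaded→Idle)·P(Idle→Idle)
  = 0.3×0.38 + 0.32×0.34 + 0.38×0.4
  = 0.1140 + 0.1088 + 0.1520 = 0.3748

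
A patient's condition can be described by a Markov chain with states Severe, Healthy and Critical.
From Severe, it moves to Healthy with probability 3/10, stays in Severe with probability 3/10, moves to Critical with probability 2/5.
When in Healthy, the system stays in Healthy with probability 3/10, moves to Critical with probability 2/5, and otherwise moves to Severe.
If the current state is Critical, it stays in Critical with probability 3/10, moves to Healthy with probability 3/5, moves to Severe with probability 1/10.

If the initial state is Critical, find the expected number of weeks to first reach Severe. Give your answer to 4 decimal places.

5.2000

Let t(s) be the expected number of weeks to first reach Severe from state s, with t(Severe) = 0. Conditioning on the first week:
t(Healthy) = 1 + 0.3·t(Healthy) + 0.4·t(Critical)
t(Critical) = 1 + 0.6·t(Healthy) + 0.3·t(Critical)
Solving: t(Healthy) = 4.4000, t(Critical) = 5.2000.
Expected weeks from Critical to Severe: 5.2000.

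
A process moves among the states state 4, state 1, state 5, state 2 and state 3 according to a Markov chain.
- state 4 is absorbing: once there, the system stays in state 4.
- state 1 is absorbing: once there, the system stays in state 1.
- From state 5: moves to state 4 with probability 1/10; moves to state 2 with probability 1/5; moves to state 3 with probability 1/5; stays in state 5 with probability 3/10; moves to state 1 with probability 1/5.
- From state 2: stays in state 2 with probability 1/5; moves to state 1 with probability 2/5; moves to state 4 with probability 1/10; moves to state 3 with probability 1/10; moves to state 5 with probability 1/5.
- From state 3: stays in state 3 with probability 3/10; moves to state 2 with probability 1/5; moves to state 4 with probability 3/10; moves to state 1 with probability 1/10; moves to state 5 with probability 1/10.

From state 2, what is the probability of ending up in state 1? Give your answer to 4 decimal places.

0.7068

Let h(s) be the probability of absorption at state 1 starting from transient state s. Then h(state 1) = 1 and h(state 4) = 0. By first-step analysis:
h(state 5) = 0.1·0 + 0.2·1 + 0.3·h(state 5) + 0.2·h(state 2) + 0.2·h(state 3)
h(state 2) = 0.1·0 + 0.4·1 + 0.2·h(state 5) + 0.2·h(state 2) + 0.1·h(state 3)
h(state 3) = 0.3·0 + 0.1·1 + 0.1·h(state 5) + 0.2·h(state 2) + 0.3·h(state 3)
Solving: h(state 5) = 0.6111, h(state 2) = 0.7068, h(state 3) = 0.4321.
Starting from state 2, the probability is 0.7068.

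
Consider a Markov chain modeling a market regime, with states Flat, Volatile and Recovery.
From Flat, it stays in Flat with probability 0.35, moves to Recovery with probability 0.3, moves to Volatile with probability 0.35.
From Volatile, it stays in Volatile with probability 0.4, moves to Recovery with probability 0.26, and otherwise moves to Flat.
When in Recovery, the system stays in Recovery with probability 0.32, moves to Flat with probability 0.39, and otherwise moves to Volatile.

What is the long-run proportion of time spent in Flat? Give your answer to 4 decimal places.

Let the stationary distribution be π with π = πP and π_1 + π_2 + π_3 = 1.
π_1 = 0.35·π_1 + 0.34·π_2 + 0.39·π_3
π_2 = 0.35·π_1 + 0.4·π_2 + 0.29·π_3
Solving with the normalization constraint gives π = (0.3582, 0.3500, 0.2918).
So the stationary probability of Flat is 0.3582.

0.3582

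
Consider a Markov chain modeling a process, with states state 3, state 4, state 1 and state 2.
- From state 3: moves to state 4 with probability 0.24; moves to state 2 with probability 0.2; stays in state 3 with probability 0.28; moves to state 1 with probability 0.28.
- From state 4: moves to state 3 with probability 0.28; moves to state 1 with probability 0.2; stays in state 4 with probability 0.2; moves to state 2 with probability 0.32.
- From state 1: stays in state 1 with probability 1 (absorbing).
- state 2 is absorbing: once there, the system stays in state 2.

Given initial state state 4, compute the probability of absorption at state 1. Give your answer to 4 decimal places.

Let h(s) be the probability of absorption at state 1 starting from transient state s. Then h(state 1) = 1 and h(state 2) = 0. By first-step analysis:
h(state 3) = 0.28·h(state 3) + 0.24·h(state 4) + 0.28·1 + 0.2·0
h(state 4) = 0.28·h(state 3) + 0.2·h(state 4) + 0.2·1 + 0.32·0
Solving: h(state 3) = 0.5346, h(state 4) = 0.4371.
Starting from state 4, the probability is 0.4371.

0.4371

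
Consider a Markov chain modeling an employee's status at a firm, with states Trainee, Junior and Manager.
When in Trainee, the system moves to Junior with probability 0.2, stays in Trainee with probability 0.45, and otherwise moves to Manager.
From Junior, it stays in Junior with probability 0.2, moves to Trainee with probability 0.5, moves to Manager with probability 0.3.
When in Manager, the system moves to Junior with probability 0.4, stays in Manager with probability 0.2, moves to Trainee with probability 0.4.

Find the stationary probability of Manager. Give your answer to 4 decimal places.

0.2931

Let the stationary distribution be π with π = πP and π_1 + π_2 + π_3 = 1.
π_1 = 0.45·π_1 + 0.5·π_2 + 0.4·π_3
π_2 = 0.2·π_1 + 0.2·π_2 + 0.4·π_3
Solving with the normalization constraint gives π = (0.4483, 0.2586, 0.2931).
So the stationary probability of Manager is 0.2931.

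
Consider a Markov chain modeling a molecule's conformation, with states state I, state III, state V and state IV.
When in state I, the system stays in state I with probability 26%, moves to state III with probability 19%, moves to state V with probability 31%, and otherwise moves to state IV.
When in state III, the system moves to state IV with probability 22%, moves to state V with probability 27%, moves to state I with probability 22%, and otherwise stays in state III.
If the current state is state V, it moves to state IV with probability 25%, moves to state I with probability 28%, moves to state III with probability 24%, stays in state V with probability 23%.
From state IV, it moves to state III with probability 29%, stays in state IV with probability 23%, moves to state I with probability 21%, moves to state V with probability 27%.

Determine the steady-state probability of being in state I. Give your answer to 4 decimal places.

Let the stationary distribution be π with π = πP and π_1 + π_2 + π_3 + π_4 = 1.
π_1 = 0.26·π_1 + 0.22·π_2 + 0.28·π_3 + 0.21·π_4
π_2 = 0.19·π_1 + 0.29·π_2 + 0.24·π_3 + 0.29·π_4
π_3 = 0.31·π_1 + 0.27·π_2 + 0.23·π_3 + 0.27·π_4
Solving with the normalization constraint gives π = (0.2435, 0.2522, 0.2690, 0.2353).
So the stationary probability of state I is 0.2435.

0.2435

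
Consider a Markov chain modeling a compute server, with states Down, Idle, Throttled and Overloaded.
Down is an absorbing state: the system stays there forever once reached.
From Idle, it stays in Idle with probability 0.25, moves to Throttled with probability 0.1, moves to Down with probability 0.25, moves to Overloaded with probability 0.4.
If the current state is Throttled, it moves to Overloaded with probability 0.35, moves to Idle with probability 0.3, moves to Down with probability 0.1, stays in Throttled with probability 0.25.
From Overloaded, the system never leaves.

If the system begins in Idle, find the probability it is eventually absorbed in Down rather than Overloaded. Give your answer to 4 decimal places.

Let h(s) be the probability of absorption at Down starting from transient state s. Then h(Down) = 1 and h(Overloaded) = 0. By first-step analysis:
h(Idle) = 0.25·1 + 0.25·h(Idle) + 0.1·h(Throttled) + 0.4·0
h(Throttled) = 0.1·1 + 0.3·h(Idle) + 0.25·h(Throttled) + 0.35·0
Solving: h(Idle) = 0.3709, h(Throttled) = 0.2817.
Starting from Idle, the probability is 0.3709.

0.3709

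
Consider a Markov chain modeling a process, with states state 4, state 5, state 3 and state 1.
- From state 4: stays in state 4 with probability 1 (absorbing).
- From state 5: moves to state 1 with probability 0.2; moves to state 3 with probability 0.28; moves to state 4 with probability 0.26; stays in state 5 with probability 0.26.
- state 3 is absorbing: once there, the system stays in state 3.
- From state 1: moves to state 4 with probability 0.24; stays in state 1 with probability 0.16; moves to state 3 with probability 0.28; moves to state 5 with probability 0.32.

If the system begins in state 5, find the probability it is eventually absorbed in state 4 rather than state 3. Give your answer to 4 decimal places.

0.4778

Let h(s) be the probability of absorption at state 4 starting from transient state s. Then h(state 4) = 1 and h(state 3) = 0. By first-step analysis:
h(state 5) = 0.26·1 + 0.26·h(state 5) + 0.28·0 + 0.2·h(state 1)
h(state 1) = 0.24·1 + 0.32·h(state 5) + 0.28·0 + 0.16·h(state 1)
Solving: h(state 5) = 0.4778, h(state 1) = 0.4677.
Starting from state 5, the probability is 0.4778.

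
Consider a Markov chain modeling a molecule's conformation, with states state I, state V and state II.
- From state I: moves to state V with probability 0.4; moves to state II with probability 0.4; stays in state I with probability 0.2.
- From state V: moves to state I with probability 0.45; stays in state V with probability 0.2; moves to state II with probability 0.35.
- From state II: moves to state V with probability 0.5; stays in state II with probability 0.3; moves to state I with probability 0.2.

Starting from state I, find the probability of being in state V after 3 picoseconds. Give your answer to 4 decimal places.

Propagate the distribution vector 3 picoseconds from state I.
After 0 picoseconds: (1.0000, 0.0000, 0.0000)
After 1 picosecond: (0.2000, 0.4000, 0.4000)
After 2 picoseconds: (0.3000, 0.3600, 0.3400)
After 3 picoseconds: (0.2900, 0.3620, 0.3480)
P(in state V after 3 picoseconds) = 0.3620

0.3620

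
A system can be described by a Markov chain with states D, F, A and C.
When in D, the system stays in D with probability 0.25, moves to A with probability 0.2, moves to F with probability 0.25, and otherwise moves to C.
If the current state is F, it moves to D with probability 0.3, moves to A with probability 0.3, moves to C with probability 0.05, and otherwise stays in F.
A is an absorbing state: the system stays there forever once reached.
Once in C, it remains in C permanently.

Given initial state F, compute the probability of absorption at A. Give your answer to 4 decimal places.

0.6909

Let h(s) be the probability of absorption at A starting from transient state s. Then h(A) = 1 and h(C) = 0. By first-step analysis:
h(D) = 0.25·h(D) + 0.25·h(F) + 0.2·1 + 0.3·0
h(F) = 0.3·h(D) + 0.35·h(F) + 0.3·1 + 0.05·0
Solving: h(D) = 0.4970, h(F) = 0.6909.
Starting from F, the probability is 0.6909.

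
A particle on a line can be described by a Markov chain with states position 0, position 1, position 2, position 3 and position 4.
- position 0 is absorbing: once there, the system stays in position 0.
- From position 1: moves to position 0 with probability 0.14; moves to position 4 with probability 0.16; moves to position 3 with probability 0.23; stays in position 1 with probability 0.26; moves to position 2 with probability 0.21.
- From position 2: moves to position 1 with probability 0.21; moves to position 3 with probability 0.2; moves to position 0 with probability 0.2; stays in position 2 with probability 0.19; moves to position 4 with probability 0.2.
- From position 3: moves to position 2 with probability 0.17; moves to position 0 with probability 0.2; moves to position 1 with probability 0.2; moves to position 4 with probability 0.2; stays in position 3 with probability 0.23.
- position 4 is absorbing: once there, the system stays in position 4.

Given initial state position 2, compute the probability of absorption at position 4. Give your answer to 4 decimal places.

Let h(s) be the probability of absorption at position 4 starting from transient state s. Then h(position 4) = 1 and h(position 0) = 0. By first-step analysis:
h(position 1) = 0.14·0 + 0.26·h(position 1) + 0.21·h(position 2) + 0.23·h(position 3) + 0.16·1
h(position 2) = 0.2·0 + 0.21·h(position 1) + 0.19·h(position 2) + 0.2·h(position 3) + 0.2·1
h(position 3) = 0.2·0 + 0.2·h(position 1) + 0.17·h(position 2) + 0.23·h(position 3) + 0.2·1
Solving: h(position 1) = 0.5169, h(position 2) = 0.5058, h(position 3) = 0.5057.
Starting from position 2, the probability is 0.5058.

0.5058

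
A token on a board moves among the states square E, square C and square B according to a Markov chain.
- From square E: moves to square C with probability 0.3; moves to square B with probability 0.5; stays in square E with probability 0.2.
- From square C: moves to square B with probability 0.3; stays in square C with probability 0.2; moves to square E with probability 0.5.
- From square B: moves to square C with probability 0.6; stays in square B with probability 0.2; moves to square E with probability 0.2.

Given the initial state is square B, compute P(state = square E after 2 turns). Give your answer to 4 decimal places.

0.3800

Sum over the intermediate state after 1 turn:
P = P(square B→square E)·P(square E→square E) + P(square B→square C)·P(square C→square E) + P(square B→square B)·P(square B→square E)
  = 0.2×0.2 + 0.6×0.5 + 0.2×0.2
  = 0.0400 + 0.3000 + 0.0400 = 0.3800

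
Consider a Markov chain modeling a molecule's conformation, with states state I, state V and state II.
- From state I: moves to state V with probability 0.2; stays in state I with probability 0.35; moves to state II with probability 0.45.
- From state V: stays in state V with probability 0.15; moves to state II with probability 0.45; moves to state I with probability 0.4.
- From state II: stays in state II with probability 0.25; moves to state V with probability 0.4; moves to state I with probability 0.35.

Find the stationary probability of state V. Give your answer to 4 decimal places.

Let the stationary distribution be π with π = πP and π_1 + π_2 + π_3 = 1.
π_1 = 0.35·π_1 + 0.4·π_2 + 0.35·π_3
π_2 = 0.2·π_1 + 0.15·π_2 + 0.4·π_3
Solving with the normalization constraint gives π = (0.3631, 0.2619, 0.3750).
So the stationary probability of state V is 0.2619.

0.2619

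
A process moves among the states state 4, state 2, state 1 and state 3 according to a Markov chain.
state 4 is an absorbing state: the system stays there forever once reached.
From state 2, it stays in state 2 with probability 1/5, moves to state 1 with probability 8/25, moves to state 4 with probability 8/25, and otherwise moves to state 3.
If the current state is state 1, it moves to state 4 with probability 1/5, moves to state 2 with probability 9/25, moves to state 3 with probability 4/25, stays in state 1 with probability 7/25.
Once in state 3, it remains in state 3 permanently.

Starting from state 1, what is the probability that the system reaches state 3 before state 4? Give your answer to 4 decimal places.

Let h(s) be the probability of absorption at state 3 starting from transient state s. Then h(state 3) = 1 and h(state 4) = 0. By first-step analysis:
h(state 2) = 0.32·0 + 0.2·h(state 2) + 0.32·h(state 1) + 0.16·1
h(state 1) = 0.2·0 + 0.36·h(state 2) + 0.28·h(state 1) + 0.16·1
Solving: h(state 2) = 0.3611, h(state 1) = 0.4028.
Starting from state 1, the probability is 0.4028.

0.4028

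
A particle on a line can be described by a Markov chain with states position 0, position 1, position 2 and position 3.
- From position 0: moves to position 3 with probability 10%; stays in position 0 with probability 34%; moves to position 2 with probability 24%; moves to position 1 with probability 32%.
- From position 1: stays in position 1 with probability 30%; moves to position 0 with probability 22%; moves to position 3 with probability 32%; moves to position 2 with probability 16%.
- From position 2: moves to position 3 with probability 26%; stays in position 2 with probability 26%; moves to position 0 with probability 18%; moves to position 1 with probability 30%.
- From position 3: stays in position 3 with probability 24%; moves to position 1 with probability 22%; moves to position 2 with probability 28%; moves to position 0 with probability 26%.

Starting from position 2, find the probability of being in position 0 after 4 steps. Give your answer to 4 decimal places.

0.2500

Propagate the distribution vector 4 steps from position 2.
After 0 steps: (0.0000, 0.0000, 1.0000, 0.0000)
After 1 step: (0.1800, 0.3000, 0.2600, 0.2600)
After 2 steps: (0.2416, 0.2828, 0.2316, 0.2440)
After 3 steps: (0.2495, 0.2853, 0.2318, 0.2334)
After 4 steps: (0.2500, 0.2863, 0.2311, 0.2325)
P(in position 0 after 4 steps) = 0.2500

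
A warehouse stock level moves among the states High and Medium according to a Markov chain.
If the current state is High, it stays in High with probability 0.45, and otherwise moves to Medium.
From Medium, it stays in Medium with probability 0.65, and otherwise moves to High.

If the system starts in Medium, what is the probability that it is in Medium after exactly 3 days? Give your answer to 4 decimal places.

Propagate the distribution vector 3 days from Medium.
After 0 days: (0.0000, 1.0000)
After 1 day: (0.3500, 0.6500)
After 2 days: (0.3850, 0.6150)
After 3 days: (0.3885, 0.6115)
P(in Medium after 3 days) = 0.6115

0.6115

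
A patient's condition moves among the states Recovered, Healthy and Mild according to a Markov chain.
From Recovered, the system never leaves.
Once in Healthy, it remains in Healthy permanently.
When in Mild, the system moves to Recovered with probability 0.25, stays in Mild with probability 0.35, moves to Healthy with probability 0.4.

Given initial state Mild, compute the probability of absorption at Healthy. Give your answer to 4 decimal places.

0.6154

Let h(s) be the probability of absorption at Healthy starting from transient state s. Then h(Healthy) = 1 and h(Recovered) = 0. By first-step analysis:
h(Mild) = 0.25·0 + 0.4·1 + 0.35·h(Mild)
Solving: h(Mild) = 0.6154.
Starting from Mild, the probability is 0.6154.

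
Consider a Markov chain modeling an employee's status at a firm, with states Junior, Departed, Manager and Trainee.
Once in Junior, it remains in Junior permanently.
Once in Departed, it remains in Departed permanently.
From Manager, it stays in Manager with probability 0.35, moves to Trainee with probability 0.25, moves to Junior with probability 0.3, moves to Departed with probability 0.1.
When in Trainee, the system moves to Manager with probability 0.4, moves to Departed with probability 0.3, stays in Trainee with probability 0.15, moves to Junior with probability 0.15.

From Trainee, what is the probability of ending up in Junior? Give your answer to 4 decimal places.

0.4807

Let h(s) be the probability of absorption at Junior starting from transient state s. Then h(Junior) = 1 and h(Departed) = 0. By first-step analysis:
h(Manager) = 0.3·1 + 0.1·0 + 0.35·h(Manager) + 0.25·h(Trainee)
h(Trainee) = 0.15·1 + 0.3·0 + 0.4·h(Manager) + 0.15·h(Trainee)
Solving: h(Manager) = 0.6464, h(Trainee) = 0.4807.
Starting from Trainee, the probability is 0.4807.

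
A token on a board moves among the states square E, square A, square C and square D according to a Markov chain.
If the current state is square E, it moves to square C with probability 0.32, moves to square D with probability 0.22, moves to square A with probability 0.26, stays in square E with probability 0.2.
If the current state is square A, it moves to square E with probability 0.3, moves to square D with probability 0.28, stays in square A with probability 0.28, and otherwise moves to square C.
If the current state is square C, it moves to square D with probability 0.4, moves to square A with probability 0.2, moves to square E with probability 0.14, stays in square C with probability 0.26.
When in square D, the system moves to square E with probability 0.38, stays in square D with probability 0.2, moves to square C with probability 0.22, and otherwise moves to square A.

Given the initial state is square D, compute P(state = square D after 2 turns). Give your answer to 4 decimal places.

Propagate the distribution vector 2 turns from square D.
After 0 turns: (0.0000, 0.0000, 0.0000, 1.0000)
After 1 turn: (0.3800, 0.2000, 0.2200, 0.2000)
After 2 turns: (0.2428, 0.2388, 0.2508, 0.2676)
P(in square D after 2 turns) = 0.2676

0.2676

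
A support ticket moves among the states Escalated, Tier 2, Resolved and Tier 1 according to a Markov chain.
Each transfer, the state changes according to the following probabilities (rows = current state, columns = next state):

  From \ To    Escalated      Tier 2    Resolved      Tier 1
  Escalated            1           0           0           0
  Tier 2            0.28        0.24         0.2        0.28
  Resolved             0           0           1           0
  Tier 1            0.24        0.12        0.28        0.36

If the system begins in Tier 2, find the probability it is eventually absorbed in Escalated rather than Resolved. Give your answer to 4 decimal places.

0.5442

Let h(s) be the probability of absorption at Escalated starting from transient state s. Then h(Escalated) = 1 and h(Resolved) = 0. By first-step analysis:
h(Tier 2) = 0.28·1 + 0.24·h(Tier 2) + 0.2·0 + 0.28·h(Tier 1)
h(Tier 1) = 0.24·1 + 0.12·h(Tier 2) + 0.28·0 + 0.36·h(Tier 1)
Solving: h(Tier 2) = 0.5442, h(Tier 1) = 0.4770.
Starting from Tier 2, the probability is 0.5442.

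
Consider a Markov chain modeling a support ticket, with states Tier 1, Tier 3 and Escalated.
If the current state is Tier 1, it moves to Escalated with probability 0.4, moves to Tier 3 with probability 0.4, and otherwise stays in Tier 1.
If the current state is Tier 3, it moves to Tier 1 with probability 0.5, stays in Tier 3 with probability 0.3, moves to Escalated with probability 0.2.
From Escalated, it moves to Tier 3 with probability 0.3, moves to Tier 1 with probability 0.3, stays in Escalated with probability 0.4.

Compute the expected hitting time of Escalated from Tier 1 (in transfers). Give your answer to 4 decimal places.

3.0556

Let t(s) be the expected number of transfers to first reach Escalated from state s, with t(Escalated) = 0. Conditioning on the first transfer:
t(Tier 1) = 1 + 0.2·t(Tier 1) + 0.4·t(Tier 3)
t(Tier 3) = 1 + 0.5·t(Tier 1) + 0.3·t(Tier 3)
Solving: t(Tier 1) = 3.0556, t(Tier 3) = 3.6111.
Expected transfers from Tier 1 to Escalated: 3.0556.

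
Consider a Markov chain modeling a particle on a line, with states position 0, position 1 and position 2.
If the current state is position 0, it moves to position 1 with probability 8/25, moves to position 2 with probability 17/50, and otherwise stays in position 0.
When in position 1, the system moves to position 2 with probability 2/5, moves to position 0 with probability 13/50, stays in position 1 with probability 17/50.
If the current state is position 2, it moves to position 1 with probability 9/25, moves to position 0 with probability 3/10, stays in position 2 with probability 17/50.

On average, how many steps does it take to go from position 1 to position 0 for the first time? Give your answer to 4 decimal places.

Let t(s) be the expected number of steps to first reach position 0 from state s, with t(position 0) = 0. Conditioning on the first step:
t(position 1) = 1 + 0.34·t(position 1) + 0.4·t(position 2)
t(position 2) = 1 + 0.36·t(position 1) + 0.34·t(position 2)
Solving: t(position 1) = 3.6351, t(position 2) = 3.4979.
Expected steps from position 1 to position 0: 3.6351.

3.6351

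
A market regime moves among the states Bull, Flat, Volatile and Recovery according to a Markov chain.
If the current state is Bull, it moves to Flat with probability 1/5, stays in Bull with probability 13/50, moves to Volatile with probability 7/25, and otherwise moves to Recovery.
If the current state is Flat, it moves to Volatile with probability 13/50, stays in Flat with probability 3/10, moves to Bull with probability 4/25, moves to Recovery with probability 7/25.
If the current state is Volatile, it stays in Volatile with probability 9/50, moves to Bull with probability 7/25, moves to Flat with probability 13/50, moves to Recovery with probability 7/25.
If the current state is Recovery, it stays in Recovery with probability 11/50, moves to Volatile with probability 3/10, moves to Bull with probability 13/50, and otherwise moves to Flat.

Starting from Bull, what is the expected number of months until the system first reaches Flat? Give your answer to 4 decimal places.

Let t(s) be the expected number of months to first reach Flat from state s, with t(Flat) = 0. Conditioning on the first month:
t(Bull) = 1 + 0.26·t(Bull) + 0.28·t(Volatile) + 0.26·t(Recovery)
t(Volatile) = 1 + 0.28·t(Bull) + 0.18·t(Volatile) + 0.28·t(Recovery)
t(Recovery) = 1 + 0.26·t(Bull) + 0.3·t(Volatile) + 0.22·t(Recovery)
Solving: t(Bull) = 4.5321, t(Volatile) = 4.2832, t(Recovery) = 4.4401.
Expected months from Bull to Flat: 4.5321.

4.5321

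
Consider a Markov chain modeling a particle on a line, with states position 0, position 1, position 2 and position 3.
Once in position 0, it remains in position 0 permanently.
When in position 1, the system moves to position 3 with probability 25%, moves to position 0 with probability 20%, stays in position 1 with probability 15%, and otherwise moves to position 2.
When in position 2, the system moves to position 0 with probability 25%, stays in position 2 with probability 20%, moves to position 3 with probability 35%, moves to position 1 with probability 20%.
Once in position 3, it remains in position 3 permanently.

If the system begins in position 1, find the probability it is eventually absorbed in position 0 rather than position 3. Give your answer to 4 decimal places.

0.4333

Let h(s) be the probability of absorption at position 0 starting from transient state s. Then h(position 0) = 1 and h(position 3) = 0. By first-step analysis:
h(position 1) = 0.2·1 + 0.15·h(position 1) + 0.4·h(position 2) + 0.25·0
h(position 2) = 0.25·1 + 0.2·h(position 1) + 0.2·h(position 2) + 0.35·0
Solving: h(position 1) = 0.4333, h(position 2) = 0.4208.
Starting from position 1, the probability is 0.4333.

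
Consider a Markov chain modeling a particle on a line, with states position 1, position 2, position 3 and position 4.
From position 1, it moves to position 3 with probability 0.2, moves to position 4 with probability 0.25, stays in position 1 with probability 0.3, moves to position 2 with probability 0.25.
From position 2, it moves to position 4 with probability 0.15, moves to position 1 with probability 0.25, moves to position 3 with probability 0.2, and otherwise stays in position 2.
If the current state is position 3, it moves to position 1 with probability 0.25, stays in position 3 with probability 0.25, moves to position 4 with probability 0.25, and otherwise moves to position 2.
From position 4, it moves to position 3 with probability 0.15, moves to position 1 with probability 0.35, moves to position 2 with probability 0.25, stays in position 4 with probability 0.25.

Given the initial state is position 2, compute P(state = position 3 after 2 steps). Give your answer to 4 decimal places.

Propagate the distribution vector 2 steps from position 2.
After 0 steps: (0.0000, 1.0000, 0.0000, 0.0000)
After 1 step: (0.2500, 0.4000, 0.2000, 0.1500)
After 2 steps: (0.2775, 0.3100, 0.2025, 0.2100)
P(in position 3 after 2 steps) = 0.2025

0.2025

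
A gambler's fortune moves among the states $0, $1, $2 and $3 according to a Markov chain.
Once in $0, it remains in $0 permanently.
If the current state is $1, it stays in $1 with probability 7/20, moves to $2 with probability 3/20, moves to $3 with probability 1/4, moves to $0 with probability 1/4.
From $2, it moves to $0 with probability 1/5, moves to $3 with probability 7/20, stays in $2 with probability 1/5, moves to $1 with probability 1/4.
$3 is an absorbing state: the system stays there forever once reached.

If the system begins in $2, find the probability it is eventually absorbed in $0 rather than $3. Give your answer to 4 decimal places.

Let h(s) be the probability of absorption at $0 starting from transient state s. Then h($0) = 1 and h($3) = 0. By first-step analysis:
h($1) = 0.25·1 + 0.35·h($1) + 0.15·h($2) + 0.25·0
h($2) = 0.2·1 + 0.25·h($1) + 0.2·h($2) + 0.35·0
Solving: h($1) = 0.4767, h($2) = 0.3990.
Starting from $2, the probability is 0.3990.

0.3990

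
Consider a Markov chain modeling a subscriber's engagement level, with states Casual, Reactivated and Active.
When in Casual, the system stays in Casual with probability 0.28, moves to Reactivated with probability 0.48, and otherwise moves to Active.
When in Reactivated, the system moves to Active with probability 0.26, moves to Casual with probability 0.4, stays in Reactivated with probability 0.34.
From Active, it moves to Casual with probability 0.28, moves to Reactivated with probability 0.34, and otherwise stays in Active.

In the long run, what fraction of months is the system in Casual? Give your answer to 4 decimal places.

0.3263

Let the stationary distribution be π with π = πP and π_1 + π_2 + π_3 = 1.
π_1 = 0.28·π_1 + 0.4·π_2 + 0.28·π_3
π_2 = 0.48·π_1 + 0.34·π_2 + 0.34·π_3
Solving with the normalization constraint gives π = (0.3263, 0.3857, 0.2880).
So the stationary probability of Casual is 0.3263.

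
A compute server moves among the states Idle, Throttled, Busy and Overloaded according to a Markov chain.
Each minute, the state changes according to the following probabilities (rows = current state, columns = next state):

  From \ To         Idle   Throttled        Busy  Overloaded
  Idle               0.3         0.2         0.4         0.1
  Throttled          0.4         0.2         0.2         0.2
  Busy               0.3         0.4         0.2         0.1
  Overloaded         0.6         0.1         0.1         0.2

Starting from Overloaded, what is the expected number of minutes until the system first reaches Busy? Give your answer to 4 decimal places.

Let t(s) be the expected number of minutes to first reach Busy from state s, with t(Busy) = 0. Conditioning on the first minute:
t(Idle) = 1 + 0.3·t(Idle) + 0.2·t(Throttled) + 0.1·t(Overloaded)
t(Throttled) = 1 + 0.4·t(Idle) + 0.2·t(Throttled) + 0.2·t(Overloaded)
t(Overloaded) = 1 + 0.6·t(Idle) + 0.1·t(Throttled) + 0.2·t(Overloaded)
Solving: t(Idle) = 3.0952, t(Throttled) = 3.8095, t(Overloaded) = 4.0476.
Expected minutes from Overloaded to Busy: 4.0476.

4.0476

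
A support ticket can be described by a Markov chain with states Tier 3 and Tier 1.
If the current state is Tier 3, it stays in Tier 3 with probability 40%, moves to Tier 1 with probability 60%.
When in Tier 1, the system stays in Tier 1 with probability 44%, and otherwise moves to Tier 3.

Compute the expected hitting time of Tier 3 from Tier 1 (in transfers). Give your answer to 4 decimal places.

Let t(s) be the expected number of transfers to first reach Tier 3 from state s, with t(Tier 3) = 0. Conditioning on the first transfer:
t(Tier 1) = 1 + 0.44·t(Tier 1)
Solving: t(Tier 1) = 1.7857.
Expected transfers from Tier 1 to Tier 3: 1.7857.

1.7857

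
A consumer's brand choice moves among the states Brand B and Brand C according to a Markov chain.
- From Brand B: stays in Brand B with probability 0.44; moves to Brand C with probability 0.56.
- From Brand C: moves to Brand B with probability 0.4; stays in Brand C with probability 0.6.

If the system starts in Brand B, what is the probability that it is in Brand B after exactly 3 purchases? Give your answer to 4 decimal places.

0.4167

Propagate the distribution vector 3 purchases from Brand B.
After 0 purchases: (1.0000, 0.0000)
After 1 purchase: (0.4400, 0.5600)
After 2 purchases: (0.4176, 0.5824)
After 3 purchases: (0.4167, 0.5833)
P(in Brand B after 3 purchases) = 0.4167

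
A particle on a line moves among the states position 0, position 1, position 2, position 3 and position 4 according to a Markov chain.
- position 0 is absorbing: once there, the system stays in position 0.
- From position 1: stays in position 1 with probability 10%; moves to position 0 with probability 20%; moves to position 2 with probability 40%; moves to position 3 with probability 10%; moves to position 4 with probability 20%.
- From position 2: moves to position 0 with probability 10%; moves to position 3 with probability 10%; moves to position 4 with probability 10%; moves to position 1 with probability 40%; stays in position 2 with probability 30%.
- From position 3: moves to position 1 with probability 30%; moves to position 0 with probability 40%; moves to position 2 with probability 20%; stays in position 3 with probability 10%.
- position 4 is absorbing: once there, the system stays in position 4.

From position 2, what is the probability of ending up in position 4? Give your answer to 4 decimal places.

Let h(s) be the probability of absorption at position 4 starting from transient state s. Then h(position 4) = 1 and h(position 0) = 0. By first-step analysis:
h(position 1) = 0.2·0 + 0.1·h(position 1) + 0.4·h(position 2) + 0.1·h(position 3) + 0.2·1
h(position 2) = 0.1·0 + 0.4·h(position 1) + 0.3·h(position 2) + 0.1·h(position 3) + 0.1·1
h(position 3) = 0.4·0 + 0.3·h(position 1) + 0.2·h(position 2) + 0.1·h(position 3)
Solving: h(position 1) = 0.4396, h(position 2) = 0.4286, h(position 3) = 0.2418.
Starting from position 2, the probability is 0.4286.

0.4286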